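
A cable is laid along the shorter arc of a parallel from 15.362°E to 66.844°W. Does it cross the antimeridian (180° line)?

Signed shortest Δλ = ((-66.844 − 15.362 + 180) mod 360) − 180 = -82.206°.
Going west by 82.206° from +15.362° reaches -66.844° without touching 180°.

No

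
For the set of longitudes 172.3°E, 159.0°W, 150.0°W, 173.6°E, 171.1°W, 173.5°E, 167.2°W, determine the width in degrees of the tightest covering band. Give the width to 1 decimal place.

37.7°

Sort the longitudes: -171.1°, -167.2°, -159.0°, -150.0°, +172.3°, +173.5°, +173.6°.
Eastward gaps between consecutive values (wrapping around): 3.9°, 8.2°, 9.0°, 322.3°, 1.2°, 0.1°, 15.3°.
Largest gap = 322.3° ⇒ minimal covering band is its complement: 360° − 322.3° = 37.7°.
Band runs from +172.3° eastward to -150.0°, crossing the antimeridian.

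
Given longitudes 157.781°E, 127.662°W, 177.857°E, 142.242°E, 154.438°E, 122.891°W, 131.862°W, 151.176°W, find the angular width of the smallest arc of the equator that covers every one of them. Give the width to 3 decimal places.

94.867°

Sort the longitudes: -151.176°, -131.862°, -127.662°, -122.891°, +142.242°, +154.438°, +157.781°, +177.857°.
Eastward gaps between consecutive values (wrapping around): 19.314°, 4.200°, 4.771°, 265.133°, 12.196°, 3.343°, 20.076°, 30.967°.
Largest gap = 265.133° ⇒ minimal covering band is its complement: 360° − 265.133° = 94.867°.
Band runs from +142.242° eastward to -122.891°, crossing the antimeridian.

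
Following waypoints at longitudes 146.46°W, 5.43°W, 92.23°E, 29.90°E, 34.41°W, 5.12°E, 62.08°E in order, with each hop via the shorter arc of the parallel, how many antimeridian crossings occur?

0

Leg 1: -146.46° → -5.43°, shortest Δλ = 141.03° (east) — does not cross 180°.
Leg 2: -5.43° → +92.23°, shortest Δλ = 97.66° (east) — does not cross 180°.
Leg 3: +92.23° → +29.90°, shortest Δλ = -62.33° (west) — does not cross 180°.
Leg 4: +29.90° → -34.41°, shortest Δλ = -64.31° (west) — does not cross 180°.
Leg 5: -34.41° → +5.12°, shortest Δλ = 39.53° (east) — does not cross 180°.
Leg 6: +5.12° → +62.08°, shortest Δλ = 56.96° (east) — does not cross 180°.
Total crossings: 0.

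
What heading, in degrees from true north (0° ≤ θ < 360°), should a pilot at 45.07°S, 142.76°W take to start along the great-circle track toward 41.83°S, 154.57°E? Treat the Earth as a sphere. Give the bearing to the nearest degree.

Δλ = 154.57 − -142.76 = 297.33°; wrapped into (−180°, 180°]: -62.67°.
θ = atan2( sin Δλ · cos φ₂ , cos φ₁ · sin φ₂ − sin φ₁ · cos φ₂ · cos Δλ )
  = atan2(-0.66195, -0.22881) = -109.068° → normalised to [0°, 360°): 250.932°.

251°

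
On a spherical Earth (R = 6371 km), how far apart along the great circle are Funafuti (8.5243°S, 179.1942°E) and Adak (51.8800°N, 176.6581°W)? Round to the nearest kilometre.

6728 km

Δλ = -176.6581 − 179.1942 = -355.8523°; wrapped into (−180°, 180°]: 4.1477°.
Δφ = 51.8800 − -8.5243 = 60.4043°.
a = sin²(Δφ/2) + cos φ₁ · cos φ₂ · sin²(Δλ/2) = 0.253861.
c = 2·atan2(√a, √(1−a)) = 1.05609 rad → d = 6371·c ≈ 6728.36 km.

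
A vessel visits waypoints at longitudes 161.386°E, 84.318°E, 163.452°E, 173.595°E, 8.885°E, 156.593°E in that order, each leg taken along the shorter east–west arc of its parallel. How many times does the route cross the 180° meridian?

Leg 1: +161.386° → +84.318°, shortest Δλ = -77.068° (west) — does not cross 180°.
Leg 2: +84.318° → +163.452°, shortest Δλ = 79.134° (east) — does not cross 180°.
Leg 3: +163.452° → +173.595°, shortest Δλ = 10.143° (east) — does not cross 180°.
Leg 4: +173.595° → +8.885°, shortest Δλ = -164.71° (west) — does not cross 180°.
Leg 5: +8.885° → +156.593°, shortest Δλ = 147.708° (east) — does not cross 180°.
Total crossings: 0.

0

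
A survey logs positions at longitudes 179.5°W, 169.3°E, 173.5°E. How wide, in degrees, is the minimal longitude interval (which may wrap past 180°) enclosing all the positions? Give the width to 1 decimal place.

Sort the longitudes: -179.5°, +169.3°, +173.5°.
Eastward gaps between consecutive values (wrapping around): 348.8°, 4.2°, 7.0°.
Largest gap = 348.8° ⇒ minimal covering band is its complement: 360° − 348.8° = 11.2°.
Band runs from +169.3° eastward to -179.5°, crossing the antimeridian.

11.2°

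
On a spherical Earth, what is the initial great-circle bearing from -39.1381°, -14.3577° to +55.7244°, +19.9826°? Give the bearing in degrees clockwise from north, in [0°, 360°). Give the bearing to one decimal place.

18.8°

Δλ = 19.9826 − -14.3577 = 34.3403°.
θ = atan2( sin Δλ · cos φ₂ , cos φ₁ · sin φ₂ − sin φ₁ · cos φ₂ · cos Δλ )
  = atan2(0.31769, 0.93444) = 18.777° → normalised to [0°, 360°): 18.777°.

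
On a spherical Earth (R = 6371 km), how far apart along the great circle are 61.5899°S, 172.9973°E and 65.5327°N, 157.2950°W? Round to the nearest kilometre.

14345 km

Δλ = -157.2950 − 172.9973 = -330.2923°; wrapped into (−180°, 180°]: 29.7077°.
Δφ = 65.5327 − -61.5899 = 127.1226°.
a = sin²(Δφ/2) + cos φ₁ · cos φ₂ · sin²(Δλ/2) = 0.814711.
c = 2·atan2(√a, √(1−a)) = 2.25161 rad → d = 6371·c ≈ 14344.98 km.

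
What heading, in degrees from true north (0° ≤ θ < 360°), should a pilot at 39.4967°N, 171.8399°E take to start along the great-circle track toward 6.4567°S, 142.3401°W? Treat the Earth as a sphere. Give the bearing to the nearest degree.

Δλ = -142.3401 − 171.8399 = -314.1800°; wrapped into (−180°, 180°]: 45.8200°.
θ = atan2( sin Δλ · cos φ₂ , cos φ₁ · sin φ₂ − sin φ₁ · cos φ₂ · cos Δλ )
  = atan2(0.71261, -0.52722) = 126.496° → normalised to [0°, 360°): 126.496°.

126°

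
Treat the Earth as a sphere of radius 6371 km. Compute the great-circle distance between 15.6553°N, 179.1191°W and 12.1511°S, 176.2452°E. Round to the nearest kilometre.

Δλ = 176.2452 − -179.1191 = 355.3643°; wrapped into (−180°, 180°]: -4.6357°.
Δφ = -12.1511 − 15.6553 = -27.8064°.
a = sin²(Δφ/2) + cos φ₁ · cos φ₂ · sin²(Δλ/2) = 0.059275.
c = 2·atan2(√a, √(1−a)) = 0.49187 rad → d = 6371·c ≈ 3133.73 km.

3134 km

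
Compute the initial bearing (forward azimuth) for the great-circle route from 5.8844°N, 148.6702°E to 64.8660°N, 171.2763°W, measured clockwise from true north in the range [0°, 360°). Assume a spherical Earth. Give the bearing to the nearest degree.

Δλ = -171.2763 − 148.6702 = -319.9465°; wrapped into (−180°, 180°]: 40.0535°.
θ = atan2( sin Δλ · cos φ₂ , cos φ₁ · sin φ₂ − sin φ₁ · cos φ₂ · cos Δλ )
  = atan2(0.27332, 0.86722) = 17.493° → normalised to [0°, 360°): 17.493°.

17°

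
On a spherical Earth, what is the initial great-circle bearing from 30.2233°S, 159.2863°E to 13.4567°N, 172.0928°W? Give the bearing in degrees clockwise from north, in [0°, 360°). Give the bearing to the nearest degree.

Δλ = -172.0928 − 159.2863 = -331.3791°; wrapped into (−180°, 180°]: 28.6209°.
θ = atan2( sin Δλ · cos φ₂ , cos φ₁ · sin φ₂ − sin φ₁ · cos φ₂ · cos Δλ )
  = atan2(0.46586, 0.63081) = 36.446° → normalised to [0°, 360°): 36.446°.

36°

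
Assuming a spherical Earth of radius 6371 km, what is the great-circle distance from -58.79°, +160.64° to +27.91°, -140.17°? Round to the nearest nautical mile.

Δλ = -140.17 − 160.64 = -300.81°; wrapped into (−180°, 180°]: 59.19°.
Δφ = 27.91 − -58.79 = 86.70°.
a = sin²(Δφ/2) + cos φ₁ · cos φ₂ · sin²(Δλ/2) = 0.582902.
c = 2·atan2(√a, √(1−a)) = 1.73737 rad → d = 6371·c ≈ 11068.79 km ≈ 5976.67 nmi.

5977 nmi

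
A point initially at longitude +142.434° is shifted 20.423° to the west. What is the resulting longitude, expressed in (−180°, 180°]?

Start at +142.434°; shift −20.423° → +122.011°.
+122.011° already lies in (−180°, 180°].

+122.011°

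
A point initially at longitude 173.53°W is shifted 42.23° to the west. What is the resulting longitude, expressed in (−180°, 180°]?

Start at -173.53°; shift −42.23° → -215.76°.
-215.76° lies outside (−180°, 180°]; add 360° → +144.24°.

144.24°E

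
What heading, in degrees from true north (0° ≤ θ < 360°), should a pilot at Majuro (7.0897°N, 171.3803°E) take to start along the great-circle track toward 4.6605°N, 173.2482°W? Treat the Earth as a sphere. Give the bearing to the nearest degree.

Δλ = -173.2482 − 171.3803 = -344.6285°; wrapped into (−180°, 180°]: 15.3715°.
θ = atan2( sin Δλ · cos φ₂ , cos φ₁ · sin φ₂ − sin φ₁ · cos φ₂ · cos Δλ )
  = atan2(0.26420, -0.03798) = 98.181° → normalised to [0°, 360°): 98.181°.

98°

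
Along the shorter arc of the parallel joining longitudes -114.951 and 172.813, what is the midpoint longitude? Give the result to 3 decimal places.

Signed shortest Δλ from -114.951° to +172.813° is -72.236°.
Midpoint longitude = -114.951° + (-72.236°)/2 = -114.951° − 36.118° = -151.069°.
(The naïve average (-114.951 + +172.813)/2 = 28.931° is on the wrong side of the globe.)

-151.069°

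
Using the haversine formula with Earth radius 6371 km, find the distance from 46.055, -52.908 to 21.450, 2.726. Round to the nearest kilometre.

Δλ = 2.726 − -52.908 = 55.634°.
Δφ = 21.450 − 46.055 = -24.605°.
a = sin²(Δφ/2) + cos φ₁ · cos φ₂ · sin²(Δλ/2) = 0.186052.
c = 2·atan2(√a, √(1−a)) = 0.89195 rad → d = 6371·c ≈ 5682.62 km.

5683 km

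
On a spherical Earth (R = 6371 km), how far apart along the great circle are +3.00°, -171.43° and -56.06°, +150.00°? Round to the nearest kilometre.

7438 km

Δλ = 150.00 − -171.43 = 321.43°; wrapped into (−180°, 180°]: -38.57°.
Δφ = -56.06 − 3.00 = -59.06°.
a = sin²(Δφ/2) + cos φ₁ · cos φ₂ · sin²(Δλ/2) = 0.303747.
c = 2·atan2(√a, √(1−a)) = 1.16744 rad → d = 6371·c ≈ 7437.76 km.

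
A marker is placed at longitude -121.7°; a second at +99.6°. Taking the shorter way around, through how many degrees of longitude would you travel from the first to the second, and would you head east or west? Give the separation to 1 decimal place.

Raw difference: 99.6 − -121.7 = 221.3°.
Normalise into (−180°, 180°]: 221.3° − 360° = -138.7°.
Negative ⇒ the second point lies to the west; separation 138.7°.

138.7° west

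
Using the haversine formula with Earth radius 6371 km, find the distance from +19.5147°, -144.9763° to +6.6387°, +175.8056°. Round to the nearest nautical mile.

2413 nmi

Δλ = 175.8056 − -144.9763 = 320.7819°; wrapped into (−180°, 180°]: -39.2181°.
Δφ = 6.6387 − 19.5147 = -12.8760°.
a = sin²(Δφ/2) + cos φ₁ · cos φ₂ · sin²(Δλ/2) = 0.118019.
c = 2·atan2(√a, √(1−a)) = 0.70136 rad → d = 6371·c ≈ 4468.39 km ≈ 2412.74 nmi.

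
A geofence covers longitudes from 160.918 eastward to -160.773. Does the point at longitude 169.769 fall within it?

Yes

Band width going east from +160.918° to -160.773°: ((-160.773 − 160.918) mod 360) = 38.309°.
Offset of +169.769° east of the west edge: ((169.769 − 160.918) mod 360) = 8.851°.
8.851° ≤ 38.309° ⇒ inside.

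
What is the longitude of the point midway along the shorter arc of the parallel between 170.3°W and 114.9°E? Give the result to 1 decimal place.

Signed shortest Δλ from -170.3° to +114.9° is -74.8°.
Midpoint longitude = -170.3° + (-74.8°)/2 = -170.3° − 37.4° = -207.7°.
Normalise into (−180°, 180°]: +152.3°.
(The naïve average (-170.3 + +114.9)/2 = -27.7° is on the wrong side of the globe.)

152.3°E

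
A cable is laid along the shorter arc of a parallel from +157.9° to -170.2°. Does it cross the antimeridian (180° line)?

Naïve |-170.2 − 157.9| = 328.1° > 180°, so the shorter arc goes the other way round — across 180°.
Signed shortest Δλ = ((-170.2 − 157.9 + 180) mod 360) − 180 = 31.9°.
Going east by 31.9° from +157.9° passes through 180° before reaching -170.2°.

Yes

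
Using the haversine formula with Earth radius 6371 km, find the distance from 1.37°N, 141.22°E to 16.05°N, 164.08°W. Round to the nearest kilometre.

Δλ = -164.08 − 141.22 = -305.30°; wrapped into (−180°, 180°]: 54.70°.
Δφ = 16.05 − 1.37 = 14.68°.
a = sin²(Δφ/2) + cos φ₁ · cos φ₂ · sin²(Δλ/2) = 0.219108.
c = 2·atan2(√a, √(1−a)) = 0.97425 rad → d = 6371·c ≈ 6206.98 km.

6207 km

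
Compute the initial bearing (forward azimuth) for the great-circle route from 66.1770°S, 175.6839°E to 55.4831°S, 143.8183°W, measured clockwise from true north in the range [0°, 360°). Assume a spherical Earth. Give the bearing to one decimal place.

80.5°

Δλ = -143.8183 − 175.6839 = -319.5022°; wrapped into (−180°, 180°]: 40.4978°.
θ = atan2( sin Δλ · cos φ₂ , cos φ₁ · sin φ₂ − sin φ₁ · cos φ₂ · cos Δλ )
  = atan2(0.36799, 0.06138) = 80.531° → normalised to [0°, 360°): 80.531°.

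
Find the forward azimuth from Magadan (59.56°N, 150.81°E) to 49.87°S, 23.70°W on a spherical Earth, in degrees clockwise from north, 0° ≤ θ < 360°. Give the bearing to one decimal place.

Δλ = -23.70 − 150.81 = -174.51°.
θ = atan2( sin Δλ · cos φ₂ , cos φ₁ · sin φ₂ − sin φ₁ · cos φ₂ · cos Δλ )
  = atan2(-0.06166, 0.16577) = -20.404° → normalised to [0°, 360°): 339.596°.

339.6°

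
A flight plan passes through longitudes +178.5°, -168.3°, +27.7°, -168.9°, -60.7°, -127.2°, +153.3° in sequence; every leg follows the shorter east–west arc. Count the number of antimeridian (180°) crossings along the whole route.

Leg 1: +178.5° → -168.3°, shortest Δλ = 13.2° (east) — crosses 180°.
Leg 2: -168.3° → +27.7°, shortest Δλ = -164.0° (west) — crosses 180°.
Leg 3: +27.7° → -168.9°, shortest Δλ = 163.4° (east) — crosses 180°.
Leg 4: -168.9° → -60.7°, shortest Δλ = 108.2° (east) — does not cross 180°.
Leg 5: -60.7° → -127.2°, shortest Δλ = -66.5° (west) — does not cross 180°.
Leg 6: -127.2° → +153.3°, shortest Δλ = -79.5° (west) — crosses 180°.
Total crossings: 4.

4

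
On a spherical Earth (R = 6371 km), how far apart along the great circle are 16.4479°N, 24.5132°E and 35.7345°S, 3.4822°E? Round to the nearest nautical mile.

3354 nmi

Δλ = 3.4822 − 24.5132 = -21.0310°.
Δφ = -35.7345 − 16.4479 = -52.1824°.
a = sin²(Δφ/2) + cos φ₁ · cos φ₂ · sin²(Δλ/2) = 0.219355.
c = 2·atan2(√a, √(1−a)) = 0.97485 rad → d = 6371·c ≈ 6210.79 km ≈ 3353.56 nmi.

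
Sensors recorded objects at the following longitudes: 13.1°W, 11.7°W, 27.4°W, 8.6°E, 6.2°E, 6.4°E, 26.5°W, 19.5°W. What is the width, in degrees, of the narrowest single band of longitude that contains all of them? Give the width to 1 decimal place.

36.0°

Sort the longitudes: -27.4°, -26.5°, -19.5°, -13.1°, -11.7°, +6.2°, +6.4°, +8.6°.
Eastward gaps between consecutive values (wrapping around): 0.9°, 7.0°, 6.4°, 1.4°, 17.9°, 0.2°, 2.2°, 324.0°.
Largest gap = 324.0° ⇒ minimal covering band is its complement: 360° − 324.0° = 36.0°.
Band runs from -27.4° eastward to +8.6°.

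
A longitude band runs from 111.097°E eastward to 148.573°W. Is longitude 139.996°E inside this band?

Yes

Band width going east from +111.097° to -148.573°: ((-148.573 − 111.097) mod 360) = 100.330°.
Offset of +139.996° east of the west edge: ((139.996 − 111.097) mod 360) = 28.899°.
28.899° ≤ 100.330° ⇒ inside.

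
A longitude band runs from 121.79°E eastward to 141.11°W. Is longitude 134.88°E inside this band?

Band width going east from +121.79° to -141.11°: ((-141.11 − 121.79) mod 360) = 97.10°.
Offset of +134.88° east of the west edge: ((134.88 − 121.79) mod 360) = 13.09°.
13.09° ≤ 97.10° ⇒ inside.

Yes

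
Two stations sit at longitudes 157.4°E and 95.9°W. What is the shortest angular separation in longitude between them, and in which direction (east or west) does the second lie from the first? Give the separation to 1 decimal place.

Raw difference: -95.9 − 157.4 = -253.3°.
Normalise into (−180°, 180°]: -253.3° + 360° = 106.7°.
Positive ⇒ the second point lies to the east; separation 106.7°.

106.7° east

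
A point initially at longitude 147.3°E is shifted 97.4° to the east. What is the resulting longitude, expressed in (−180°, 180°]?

Start at +147.3°; shift +97.4° → +244.7°.
+244.7° lies outside (−180°, 180°]; subtract 360° → -115.3°.

115.3°W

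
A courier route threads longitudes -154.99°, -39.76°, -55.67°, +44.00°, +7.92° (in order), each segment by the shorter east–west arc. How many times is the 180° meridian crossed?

0

Leg 1: -154.99° → -39.76°, shortest Δλ = 115.23° (east) — does not cross 180°.
Leg 2: -39.76° → -55.67°, shortest Δλ = -15.91° (west) — does not cross 180°.
Leg 3: -55.67° → +44.00°, shortest Δλ = 99.67° (east) — does not cross 180°.
Leg 4: +44.00° → +7.92°, shortest Δλ = -36.08° (west) — does not cross 180°.
Total crossings: 0.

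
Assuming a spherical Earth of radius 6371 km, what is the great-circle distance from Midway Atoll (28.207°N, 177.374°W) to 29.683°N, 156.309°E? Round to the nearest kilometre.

Δλ = 156.309 − -177.374 = 333.683°; wrapped into (−180°, 180°]: -26.317°.
Δφ = 29.683 − 28.207 = 1.476°.
a = sin²(Δφ/2) + cos φ₁ · cos φ₂ · sin²(Δλ/2) = 0.039842.
c = 2·atan2(√a, √(1−a)) = 0.40191 rad → d = 6371·c ≈ 2560.55 km.

2561 km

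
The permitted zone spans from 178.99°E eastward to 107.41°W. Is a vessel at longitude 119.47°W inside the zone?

Yes

Band width going east from +178.99° to -107.41°: ((-107.41 − 178.99) mod 360) = 73.60°.
Offset of -119.47° east of the west edge: ((-119.47 − 178.99) mod 360) = 61.54°.
61.54° ≤ 73.60° ⇒ inside.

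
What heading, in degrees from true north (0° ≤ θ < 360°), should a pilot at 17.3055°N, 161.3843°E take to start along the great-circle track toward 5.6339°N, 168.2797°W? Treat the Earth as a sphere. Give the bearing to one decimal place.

Δλ = -168.2797 − 161.3843 = -329.6640°; wrapped into (−180°, 180°]: 30.3360°.
θ = atan2( sin Δλ · cos φ₂ , cos φ₁ · sin φ₂ − sin φ₁ · cos φ₂ · cos Δλ )
  = atan2(0.50263, -0.16177) = 107.841° → normalised to [0°, 360°): 107.841°.

107.8°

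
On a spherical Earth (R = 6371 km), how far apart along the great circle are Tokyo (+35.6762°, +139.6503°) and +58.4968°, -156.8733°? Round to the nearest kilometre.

Δλ = -156.8733 − 139.6503 = -296.5236°; wrapped into (−180°, 180°]: 63.4764°.
Δφ = 58.4968 − 35.6762 = 22.8206°.
a = sin²(Δφ/2) + cos φ₁ · cos φ₂ · sin²(Δλ/2) = 0.156598.
c = 2·atan2(√a, √(1−a)) = 0.81371 rad → d = 6371·c ≈ 5184.17 km.

5184 km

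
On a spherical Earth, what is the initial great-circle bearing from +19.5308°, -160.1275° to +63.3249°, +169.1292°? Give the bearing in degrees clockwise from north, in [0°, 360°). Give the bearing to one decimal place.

Δλ = 169.1292 − -160.1275 = 329.2567°; wrapped into (−180°, 180°]: -30.7433°.
θ = atan2( sin Δλ · cos φ₂ , cos φ₁ · sin φ₂ − sin φ₁ · cos φ₂ · cos Δλ )
  = atan2(-0.22949, 0.71316) = -17.838° → normalised to [0°, 360°): 342.162°.

342.2°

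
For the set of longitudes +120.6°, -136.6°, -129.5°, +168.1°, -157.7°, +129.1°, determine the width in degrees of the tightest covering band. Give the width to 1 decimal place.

Sort the longitudes: -157.7°, -136.6°, -129.5°, +120.6°, +129.1°, +168.1°.
Eastward gaps between consecutive values (wrapping around): 21.1°, 7.1°, 250.1°, 8.5°, 39.0°, 34.2°.
Largest gap = 250.1° ⇒ minimal covering band is its complement: 360° − 250.1° = 109.9°.
Band runs from +120.6° eastward to -129.5°, crossing the antimeridian.

109.9°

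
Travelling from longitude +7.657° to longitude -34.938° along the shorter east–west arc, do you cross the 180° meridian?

Signed shortest Δλ = ((-34.938 − 7.657 + 180) mod 360) − 180 = -42.595°.
Going west by 42.595° from +7.657° reaches -34.938° without touching 180°.

No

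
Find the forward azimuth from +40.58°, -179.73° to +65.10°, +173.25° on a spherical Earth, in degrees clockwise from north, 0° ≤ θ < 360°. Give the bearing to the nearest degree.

Δλ = 173.25 − -179.73 = 352.98°; wrapped into (−180°, 180°]: -7.02°.
θ = atan2( sin Δλ · cos φ₂ , cos φ₁ · sin φ₂ − sin φ₁ · cos φ₂ · cos Δλ )
  = atan2(-0.05146, 0.41706) = -7.034° → normalised to [0°, 360°): 352.966°.

353°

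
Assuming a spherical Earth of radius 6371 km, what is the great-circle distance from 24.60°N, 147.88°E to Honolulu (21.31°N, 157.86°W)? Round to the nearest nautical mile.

2987 nmi

Δλ = -157.86 − 147.88 = -305.74°; wrapped into (−180°, 180°]: 54.26°.
Δφ = 21.31 − 24.60 = -3.29°.
a = sin²(Δφ/2) + cos φ₁ · cos φ₂ · sin²(Δλ/2) = 0.176969.
c = 2·atan2(√a, √(1−a)) = 0.86838 rad → d = 6371·c ≈ 5532.46 km ≈ 2987.29 nmi.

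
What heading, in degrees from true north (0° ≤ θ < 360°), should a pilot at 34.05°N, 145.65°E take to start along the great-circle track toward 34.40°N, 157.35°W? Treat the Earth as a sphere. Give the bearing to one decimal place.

72.6°

Δλ = -157.35 − 145.65 = -303.00°; wrapped into (−180°, 180°]: 57.00°.
θ = atan2( sin Δλ · cos φ₂ , cos φ₁ · sin φ₂ − sin φ₁ · cos φ₂ · cos Δλ )
  = atan2(0.69200, 0.21648) = 72.628° → normalised to [0°, 360°): 72.628°.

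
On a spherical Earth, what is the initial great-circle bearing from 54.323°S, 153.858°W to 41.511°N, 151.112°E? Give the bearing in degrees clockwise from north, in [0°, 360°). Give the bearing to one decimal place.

Δλ = 151.112 − -153.858 = 304.970°; wrapped into (−180°, 180°]: -55.030°.
θ = atan2( sin Δλ · cos φ₂ , cos φ₁ · sin φ₂ − sin φ₁ · cos φ₂ · cos Δλ )
  = atan2(-0.61363, 0.73517) = -39.851° → normalised to [0°, 360°): 320.149°.

320.1°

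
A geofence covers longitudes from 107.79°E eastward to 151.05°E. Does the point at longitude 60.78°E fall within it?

No

Band width going east from +107.79° to +151.05°: ((151.05 − 107.79) mod 360) = 43.26°.
Offset of +60.78° east of the west edge: ((60.78 − 107.79) mod 360) = 312.99°.
312.99° > 43.26° ⇒ outside.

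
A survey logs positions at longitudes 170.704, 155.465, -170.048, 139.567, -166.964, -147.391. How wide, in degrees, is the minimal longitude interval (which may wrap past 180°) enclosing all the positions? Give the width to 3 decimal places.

Sort the longitudes: -170.048°, -166.964°, -147.391°, +139.567°, +155.465°, +170.704°.
Eastward gaps between consecutive values (wrapping around): 3.084°, 19.573°, 286.958°, 15.898°, 15.239°, 19.248°.
Largest gap = 286.958° ⇒ minimal covering band is its complement: 360° − 286.958° = 73.042°.
Band runs from +139.567° eastward to -147.391°, crossing the antimeridian.

73.042°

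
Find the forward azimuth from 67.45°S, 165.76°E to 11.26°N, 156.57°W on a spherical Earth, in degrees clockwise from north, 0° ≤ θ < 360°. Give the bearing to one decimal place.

37.1°

Δλ = -156.57 − 165.76 = -322.33°; wrapped into (−180°, 180°]: 37.67°.
θ = atan2( sin Δλ · cos φ₂ , cos φ₁ · sin φ₂ − sin φ₁ · cos φ₂ · cos Δλ )
  = atan2(0.59935, 0.79184) = 37.122° → normalised to [0°, 360°): 37.122°.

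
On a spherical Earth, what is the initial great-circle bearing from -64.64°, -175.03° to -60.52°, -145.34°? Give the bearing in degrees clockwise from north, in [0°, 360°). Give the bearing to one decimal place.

86.8°

Δλ = -145.34 − -175.03 = 29.69°.
θ = atan2( sin Δλ · cos φ₂ , cos φ₁ · sin φ₂ − sin φ₁ · cos φ₂ · cos Δλ )
  = atan2(0.24375, 0.01346) = 86.838° → normalised to [0°, 360°): 86.838°.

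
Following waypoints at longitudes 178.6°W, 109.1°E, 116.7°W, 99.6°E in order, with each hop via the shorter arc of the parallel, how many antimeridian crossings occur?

3

Leg 1: -178.6° → +109.1°, shortest Δλ = -72.3° (west) — crosses 180°.
Leg 2: +109.1° → -116.7°, shortest Δλ = 134.2° (east) — crosses 180°.
Leg 3: -116.7° → +99.6°, shortest Δλ = -143.7° (west) — crosses 180°.
Total crossings: 3.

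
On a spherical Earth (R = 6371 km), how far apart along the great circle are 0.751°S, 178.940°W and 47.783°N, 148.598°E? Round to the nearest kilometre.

Δλ = 148.598 − -178.940 = 327.538°; wrapped into (−180°, 180°]: -32.462°.
Δφ = 47.783 − -0.751 = 48.534°.
a = sin²(Δφ/2) + cos φ₁ · cos φ₂ · sin²(Δλ/2) = 0.221404.
c = 2·atan2(√a, √(1−a)) = 0.97980 rad → d = 6371·c ≈ 6242.28 km.

6242 km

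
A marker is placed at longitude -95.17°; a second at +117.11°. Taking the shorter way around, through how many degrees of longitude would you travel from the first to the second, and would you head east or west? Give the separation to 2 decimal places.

147.72° west

Raw difference: 117.11 − -95.17 = 212.28°.
Normalise into (−180°, 180°]: 212.28° − 360° = -147.72°.
Negative ⇒ the second point lies to the west; separation 147.72°.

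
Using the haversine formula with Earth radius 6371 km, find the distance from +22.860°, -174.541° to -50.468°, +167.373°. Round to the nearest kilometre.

Δλ = 167.373 − -174.541 = 341.914°; wrapped into (−180°, 180°]: -18.086°.
Δφ = -50.468 − 22.860 = -73.328°.
a = sin²(Δφ/2) + cos φ₁ · cos φ₂ · sin²(Δλ/2) = 0.371043.
c = 2·atan2(√a, √(1−a)) = 1.30993 rad → d = 6371·c ≈ 8345.59 km.

8346 km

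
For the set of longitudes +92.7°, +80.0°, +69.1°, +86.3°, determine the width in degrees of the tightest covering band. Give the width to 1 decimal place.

23.6°

Sort the longitudes: +69.1°, +80.0°, +86.3°, +92.7°.
Eastward gaps between consecutive values (wrapping around): 10.9°, 6.3°, 6.4°, 336.4°.
Largest gap = 336.4° ⇒ minimal covering band is its complement: 360° − 336.4° = 23.6°.
Band runs from +69.1° eastward to +92.7°.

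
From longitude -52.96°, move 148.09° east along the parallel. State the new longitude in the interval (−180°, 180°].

+95.13°

Start at -52.96°; shift +148.09° → +95.13°.
+95.13° already lies in (−180°, 180°].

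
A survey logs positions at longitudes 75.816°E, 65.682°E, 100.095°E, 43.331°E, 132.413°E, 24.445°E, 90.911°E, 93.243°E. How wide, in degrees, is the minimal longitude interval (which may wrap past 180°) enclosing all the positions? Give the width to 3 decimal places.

Sort the longitudes: +24.445°, +43.331°, +65.682°, +75.816°, +90.911°, +93.243°, +100.095°, +132.413°.
Eastward gaps between consecutive values (wrapping around): 18.886°, 22.351°, 10.134°, 15.095°, 2.332°, 6.852°, 32.318°, 252.032°.
Largest gap = 252.032° ⇒ minimal covering band is its complement: 360° − 252.032° = 107.968°.
Band runs from +24.445° eastward to +132.413°.

107.968°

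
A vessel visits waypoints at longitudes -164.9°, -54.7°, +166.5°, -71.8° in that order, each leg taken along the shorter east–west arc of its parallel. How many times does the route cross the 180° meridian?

2

Leg 1: -164.9° → -54.7°, shortest Δλ = 110.2° (east) — does not cross 180°.
Leg 2: -54.7° → +166.5°, shortest Δλ = -138.8° (west) — crosses 180°.
Leg 3: +166.5° → -71.8°, shortest Δλ = 121.7° (east) — crosses 180°.
Total crossings: 2.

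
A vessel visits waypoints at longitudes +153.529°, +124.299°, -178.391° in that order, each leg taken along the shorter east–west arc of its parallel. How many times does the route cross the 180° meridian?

Leg 1: +153.529° → +124.299°, shortest Δλ = -29.23° (west) — does not cross 180°.
Leg 2: +124.299° → -178.391°, shortest Δλ = 57.31° (east) — crosses 180°.
Total crossings: 1.

1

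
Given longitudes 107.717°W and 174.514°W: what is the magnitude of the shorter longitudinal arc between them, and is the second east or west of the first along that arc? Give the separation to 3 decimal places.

66.797° west

Raw difference: -174.514 − -107.717 = -66.797°.
Normalise into (−180°, 180°]: -66.797° stays -66.797°.
Negative ⇒ the second point lies to the west; separation 66.797°.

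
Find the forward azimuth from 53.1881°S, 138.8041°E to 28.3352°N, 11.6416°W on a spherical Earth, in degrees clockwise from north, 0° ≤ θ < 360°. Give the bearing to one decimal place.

232.9°

Δλ = -11.6416 − 138.8041 = -150.4457°.
θ = atan2( sin Δλ · cos φ₂ , cos φ₁ · sin φ₂ − sin φ₁ · cos φ₂ · cos Δλ )
  = atan2(-0.43415, -0.32860) = -127.122° → normalised to [0°, 360°): 232.878°.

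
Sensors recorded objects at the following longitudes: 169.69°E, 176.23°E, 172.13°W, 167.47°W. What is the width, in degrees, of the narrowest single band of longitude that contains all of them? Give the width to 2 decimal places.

22.84°

Sort the longitudes: -172.13°, -167.47°, +169.69°, +176.23°.
Eastward gaps between consecutive values (wrapping around): 4.66°, 337.16°, 6.54°, 11.64°.
Largest gap = 337.16° ⇒ minimal covering band is its complement: 360° − 337.16° = 22.84°.
Band runs from +169.69° eastward to -167.47°, crossing the antimeridian.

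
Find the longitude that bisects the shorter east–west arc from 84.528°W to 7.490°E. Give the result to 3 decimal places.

Signed shortest Δλ from -84.528° to +7.490° is +92.018°.
Midpoint longitude = -84.528° + (+92.018°)/2 = -84.528° + 46.009° = -38.519°.

38.519°W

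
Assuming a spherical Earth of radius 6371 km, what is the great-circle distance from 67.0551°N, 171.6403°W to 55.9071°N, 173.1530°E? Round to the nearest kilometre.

Δλ = 173.1530 − -171.6403 = 344.7933°; wrapped into (−180°, 180°]: -15.2067°.
Δφ = 55.9071 − 67.0551 = -11.1480°.
a = sin²(Δφ/2) + cos φ₁ · cos φ₂ · sin²(Δλ/2) = 0.013260.
c = 2·atan2(√a, √(1−a)) = 0.23082 rad → d = 6371·c ≈ 1470.54 km.

1471 km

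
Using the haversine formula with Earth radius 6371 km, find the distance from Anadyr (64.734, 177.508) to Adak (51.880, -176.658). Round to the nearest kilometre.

1468 km

Δλ = -176.658 − 177.508 = -354.166°; wrapped into (−180°, 180°]: 5.834°.
Δφ = 51.880 − 64.734 = -12.854°.
a = sin²(Δφ/2) + cos φ₁ · cos φ₂ · sin²(Δλ/2) = 0.013212.
c = 2·atan2(√a, √(1−a)) = 0.23040 rad → d = 6371·c ≈ 1467.87 km.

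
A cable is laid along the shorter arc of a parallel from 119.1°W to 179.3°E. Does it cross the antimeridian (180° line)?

Yes

Naïve |179.3 − -119.1| = 298.4° > 180°, so the shorter arc goes the other way round — across 180°.
Signed shortest Δλ = ((179.3 − -119.1 + 180) mod 360) − 180 = -61.6°.
Going west by 61.6° from -119.1° passes through 180° before reaching +179.3°.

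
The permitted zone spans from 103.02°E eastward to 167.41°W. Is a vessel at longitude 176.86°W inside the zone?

Band width going east from +103.02° to -167.41°: ((-167.41 − 103.02) mod 360) = 89.57°.
Offset of -176.86° east of the west edge: ((-176.86 − 103.02) mod 360) = 80.12°.
80.12° ≤ 89.57° ⇒ inside.

Yes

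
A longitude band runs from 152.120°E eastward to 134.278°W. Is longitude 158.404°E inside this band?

Band width going east from +152.120° to -134.278°: ((-134.278 − 152.120) mod 360) = 73.602°.
Offset of +158.404° east of the west edge: ((158.404 − 152.120) mod 360) = 6.284°.
6.284° ≤ 73.602° ⇒ inside.

Yes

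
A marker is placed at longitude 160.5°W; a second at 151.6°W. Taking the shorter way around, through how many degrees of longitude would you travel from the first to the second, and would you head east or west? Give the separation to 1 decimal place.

8.9° east

Raw difference: -151.6 − -160.5 = 8.9°.
Normalise into (−180°, 180°]: 8.9° stays 8.9°.
Positive ⇒ the second point lies to the east; separation 8.9°.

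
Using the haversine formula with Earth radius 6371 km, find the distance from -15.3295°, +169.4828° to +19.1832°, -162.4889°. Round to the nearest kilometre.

4912 km

Δλ = -162.4889 − 169.4828 = -331.9717°; wrapped into (−180°, 180°]: 28.0283°.
Δφ = 19.1832 − -15.3295 = 34.5127°.
a = sin²(Δφ/2) + cos φ₁ · cos φ₂ · sin²(Δλ/2) = 0.141415.
c = 2·atan2(√a, √(1−a)) = 0.77106 rad → d = 6371·c ≈ 4912.45 km.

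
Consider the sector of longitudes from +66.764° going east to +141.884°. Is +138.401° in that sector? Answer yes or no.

Band width going east from +66.764° to +141.884°: ((141.884 − 66.764) mod 360) = 75.120°.
Offset of +138.401° east of the west edge: ((138.401 − 66.764) mod 360) = 71.637°.
71.637° ≤ 75.120° ⇒ inside.

Yes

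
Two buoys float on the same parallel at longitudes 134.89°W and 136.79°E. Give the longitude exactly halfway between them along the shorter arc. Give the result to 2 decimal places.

Signed shortest Δλ from -134.89° to +136.79° is -88.32°.
Midpoint longitude = -134.89° + (-88.32°)/2 = -134.89° − 44.16° = -179.05°.
(The naïve average (-134.89 + +136.79)/2 = 0.95° is on the wrong side of the globe.)

179.05°W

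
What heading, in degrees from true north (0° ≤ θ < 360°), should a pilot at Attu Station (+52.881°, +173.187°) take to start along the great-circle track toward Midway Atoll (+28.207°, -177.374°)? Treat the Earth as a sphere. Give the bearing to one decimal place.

160.5°

Δλ = -177.374 − 173.187 = -350.561°; wrapped into (−180°, 180°]: 9.439°.
θ = atan2( sin Δλ · cos φ₂ , cos φ₁ · sin φ₂ − sin φ₁ · cos φ₂ · cos Δλ )
  = atan2(0.14452, -0.40794) = 160.492° → normalised to [0°, 360°): 160.492°.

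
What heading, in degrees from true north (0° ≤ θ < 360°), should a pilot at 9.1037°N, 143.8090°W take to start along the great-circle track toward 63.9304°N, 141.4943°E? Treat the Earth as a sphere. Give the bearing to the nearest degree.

Δλ = 141.4943 − -143.8090 = 285.3033°; wrapped into (−180°, 180°]: -74.6967°.
θ = atan2( sin Δλ · cos φ₂ , cos φ₁ · sin φ₂ − sin φ₁ · cos φ₂ · cos Δλ )
  = atan2(-0.42388, 0.86859) = -26.013° → normalised to [0°, 360°): 333.987°.

334°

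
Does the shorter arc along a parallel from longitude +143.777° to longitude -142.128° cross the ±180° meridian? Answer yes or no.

Naïve |-142.128 − 143.777| = 285.905° > 180°, so the shorter arc goes the other way round — across 180°.
Signed shortest Δλ = ((-142.128 − 143.777 + 180) mod 360) − 180 = 74.095°.
Going east by 74.095° from +143.777° passes through 180° before reaching -142.128°.

Yes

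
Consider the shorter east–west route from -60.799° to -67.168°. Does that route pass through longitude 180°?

No

Signed shortest Δλ = ((-67.168 − -60.799 + 180) mod 360) − 180 = -6.369°.
Going west by 6.369° from -60.799° reaches -67.168° without touching 180°.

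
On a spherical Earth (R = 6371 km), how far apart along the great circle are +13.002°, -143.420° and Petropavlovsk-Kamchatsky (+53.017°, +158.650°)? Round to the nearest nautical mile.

Δλ = 158.650 − -143.420 = 302.070°; wrapped into (−180°, 180°]: -57.930°.
Δφ = 53.017 − 13.002 = 40.015°.
a = sin²(Δφ/2) + cos φ₁ · cos φ₂ · sin²(Δλ/2) = 0.254528.
c = 2·atan2(√a, √(1−a)) = 1.05762 rad → d = 6371·c ≈ 6738.12 km ≈ 3638.30 nmi.

3638 nmi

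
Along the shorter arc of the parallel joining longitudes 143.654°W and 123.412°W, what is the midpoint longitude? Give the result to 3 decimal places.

Signed shortest Δλ from -143.654° to -123.412° is +20.242°.
Midpoint longitude = -143.654° + (+20.242°)/2 = -143.654° + 10.121° = -133.533°.

133.533°W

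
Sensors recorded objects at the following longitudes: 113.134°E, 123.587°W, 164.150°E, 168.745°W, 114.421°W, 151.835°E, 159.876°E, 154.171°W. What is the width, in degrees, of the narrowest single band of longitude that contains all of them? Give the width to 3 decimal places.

Sort the longitudes: -168.745°, -154.171°, -123.587°, -114.421°, +113.134°, +151.835°, +159.876°, +164.150°.
Eastward gaps between consecutive values (wrapping around): 14.574°, 30.584°, 9.166°, 227.555°, 38.701°, 8.041°, 4.274°, 27.105°.
Largest gap = 227.555° ⇒ minimal covering band is its complement: 360° − 227.555° = 132.445°.
Band runs from +113.134° eastward to -114.421°, crossing the antimeridian.

132.445°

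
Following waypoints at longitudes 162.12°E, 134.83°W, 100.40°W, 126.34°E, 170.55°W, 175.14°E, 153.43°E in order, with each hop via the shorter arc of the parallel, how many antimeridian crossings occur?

4

Leg 1: +162.12° → -134.83°, shortest Δλ = 63.05° (east) — crosses 180°.
Leg 2: -134.83° → -100.40°, shortest Δλ = 34.43° (east) — does not cross 180°.
Leg 3: -100.40° → +126.34°, shortest Δλ = -133.26° (west) — crosses 180°.
Leg 4: +126.34° → -170.55°, shortest Δλ = 63.11° (east) — crosses 180°.
Leg 5: -170.55° → +175.14°, shortest Δλ = -14.31° (west) — crosses 180°.
Leg 6: +175.14° → +153.43°, shortest Δλ = -21.71° (west) — does not cross 180°.
Total crossings: 4.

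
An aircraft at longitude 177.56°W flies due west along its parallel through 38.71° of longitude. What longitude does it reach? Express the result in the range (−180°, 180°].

143.73°E

Start at -177.56°; shift −38.71° → -216.27°.
-216.27° lies outside (−180°, 180°]; add 360° → +143.73°.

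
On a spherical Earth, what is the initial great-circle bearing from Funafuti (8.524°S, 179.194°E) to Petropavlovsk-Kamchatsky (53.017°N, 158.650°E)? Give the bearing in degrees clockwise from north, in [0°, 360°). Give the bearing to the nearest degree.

Δλ = 158.650 − 179.194 = -20.544°.
θ = atan2( sin Δλ · cos φ₂ , cos φ₁ · sin φ₂ − sin φ₁ · cos φ₂ · cos Δλ )
  = atan2(-0.21111, 0.87349) = -13.587° → normalised to [0°, 360°): 346.413°.

346°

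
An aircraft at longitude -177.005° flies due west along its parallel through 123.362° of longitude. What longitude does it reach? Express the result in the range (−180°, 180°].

+59.633°

Start at -177.005°; shift −123.362° → -300.367°.
-300.367° lies outside (−180°, 180°]; add 360° → +59.633°.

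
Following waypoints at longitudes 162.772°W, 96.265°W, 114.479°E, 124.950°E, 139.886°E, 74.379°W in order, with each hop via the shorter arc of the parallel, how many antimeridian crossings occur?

Leg 1: -162.772° → -96.265°, shortest Δλ = 66.507° (east) — does not cross 180°.
Leg 2: -96.265° → +114.479°, shortest Δλ = -149.256° (west) — crosses 180°.
Leg 3: +114.479° → +124.950°, shortest Δλ = 10.471° (east) — does not cross 180°.
Leg 4: +124.950° → +139.886°, shortest Δλ = 14.936° (east) — does not cross 180°.
Leg 5: +139.886° → -74.379°, shortest Δλ = 145.735° (east) — crosses 180°.
Total crossings: 2.

2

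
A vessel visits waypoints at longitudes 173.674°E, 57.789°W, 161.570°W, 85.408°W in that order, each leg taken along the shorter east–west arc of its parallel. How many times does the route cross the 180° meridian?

1

Leg 1: +173.674° → -57.789°, shortest Δλ = 128.537° (east) — crosses 180°.
Leg 2: -57.789° → -161.570°, shortest Δλ = -103.781° (west) — does not cross 180°.
Leg 3: -161.570° → -85.408°, shortest Δλ = 76.162° (east) — does not cross 180°.
Total crossings: 1.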